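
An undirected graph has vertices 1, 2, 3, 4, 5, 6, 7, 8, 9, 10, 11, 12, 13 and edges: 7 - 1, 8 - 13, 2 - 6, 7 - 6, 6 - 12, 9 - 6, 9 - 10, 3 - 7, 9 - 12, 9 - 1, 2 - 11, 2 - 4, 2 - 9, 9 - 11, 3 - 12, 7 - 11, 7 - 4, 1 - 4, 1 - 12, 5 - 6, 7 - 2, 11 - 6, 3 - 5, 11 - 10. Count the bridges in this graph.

The edges on the cycle 3-7-2-9-12-6-5-3 are not bridges since each lies on that cycle.
But removing 8 - 13 disconnects 8 from 13 — this is a bridge.

1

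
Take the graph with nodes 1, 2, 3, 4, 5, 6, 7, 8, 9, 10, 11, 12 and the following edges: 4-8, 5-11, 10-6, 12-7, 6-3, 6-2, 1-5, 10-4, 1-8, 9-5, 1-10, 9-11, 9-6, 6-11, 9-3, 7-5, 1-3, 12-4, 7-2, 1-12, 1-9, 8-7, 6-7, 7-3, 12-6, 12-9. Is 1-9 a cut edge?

After removing 1-9, the path 1-12-9 still connects them, so the edge is not a bridge.

No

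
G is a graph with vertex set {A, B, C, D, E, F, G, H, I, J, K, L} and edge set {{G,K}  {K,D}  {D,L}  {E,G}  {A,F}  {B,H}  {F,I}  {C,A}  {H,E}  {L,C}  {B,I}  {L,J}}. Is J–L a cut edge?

Removing J–L leaves no path between J and L: the component count goes from 1 to 2. So it is a bridge.

Yes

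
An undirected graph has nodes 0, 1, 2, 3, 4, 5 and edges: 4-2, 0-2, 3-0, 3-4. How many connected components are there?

3

1 is isolated — a component by itself.
5 is isolated — a component by itself.
Starting from 0 we can reach 0, 2, 3, 4. That is one component of size 4.
Total: 3 components.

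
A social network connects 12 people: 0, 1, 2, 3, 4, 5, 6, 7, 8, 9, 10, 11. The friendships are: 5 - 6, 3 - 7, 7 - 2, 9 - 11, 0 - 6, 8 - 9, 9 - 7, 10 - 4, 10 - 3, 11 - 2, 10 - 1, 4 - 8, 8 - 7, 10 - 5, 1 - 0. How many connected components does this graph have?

Starting from 0 we can reach 0, 1, 2, 3, 4, 5, 6, 7, 8, 9, 10, 11. That is one component of size 12.
Total: 1 component.

1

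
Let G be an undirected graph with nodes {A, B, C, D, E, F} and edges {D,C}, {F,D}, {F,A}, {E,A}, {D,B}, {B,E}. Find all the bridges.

The edges on the cycle F-D-B-E-A-F are not bridges since each lies on that cycle.
But removing D - C disconnects D from C — this is a bridge.

C-D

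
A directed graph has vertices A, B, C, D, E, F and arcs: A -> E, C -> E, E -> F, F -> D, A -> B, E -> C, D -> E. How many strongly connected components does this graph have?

3

{C, D, E, F} are all mutually reachable — one SCC of size 4.
{A} is an SCC by itself.
{B} is an SCC by itself.
That gives 3 strongly connected components.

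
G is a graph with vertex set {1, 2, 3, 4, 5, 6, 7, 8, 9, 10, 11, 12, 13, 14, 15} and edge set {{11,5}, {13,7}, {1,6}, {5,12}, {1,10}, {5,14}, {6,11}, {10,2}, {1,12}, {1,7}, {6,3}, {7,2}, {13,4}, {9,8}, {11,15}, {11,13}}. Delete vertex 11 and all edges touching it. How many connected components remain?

3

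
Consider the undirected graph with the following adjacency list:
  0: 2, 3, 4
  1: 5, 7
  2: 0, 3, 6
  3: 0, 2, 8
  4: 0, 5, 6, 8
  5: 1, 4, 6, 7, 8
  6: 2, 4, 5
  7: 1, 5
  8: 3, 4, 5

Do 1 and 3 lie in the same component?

Yes

From 1 we can reach 0, 1, 2, 3, 4, 5, 6, 7, 8, which includes 3.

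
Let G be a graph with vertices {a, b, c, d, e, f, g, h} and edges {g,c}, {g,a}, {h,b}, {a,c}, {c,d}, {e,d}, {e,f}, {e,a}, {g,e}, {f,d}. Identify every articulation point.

none

Removing e, for instance, still leaves 2 components. No single vertex removal increases the component count — the graph has no articulation points.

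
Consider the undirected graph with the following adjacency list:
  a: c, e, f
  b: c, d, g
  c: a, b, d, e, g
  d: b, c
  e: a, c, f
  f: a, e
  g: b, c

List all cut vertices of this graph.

Removing c increases the component count from 1 to 2, so c is a cut vertex.
By contrast removing f leaves 1 component; it is not a cut vertex. No other vertex is a cut vertex either.

c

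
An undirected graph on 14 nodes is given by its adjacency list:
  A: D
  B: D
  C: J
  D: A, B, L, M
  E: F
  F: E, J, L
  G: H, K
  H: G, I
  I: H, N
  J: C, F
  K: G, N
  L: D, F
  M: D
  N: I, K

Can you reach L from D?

Yes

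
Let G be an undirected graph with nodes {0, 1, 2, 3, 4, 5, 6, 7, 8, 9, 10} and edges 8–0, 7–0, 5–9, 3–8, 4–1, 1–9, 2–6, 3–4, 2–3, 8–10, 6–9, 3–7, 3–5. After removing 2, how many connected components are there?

With 2 gone, the remaining components are: {0, 1, 3, 4, 5, 6, 7, 8, 9, 10}.
That is 1 component.

1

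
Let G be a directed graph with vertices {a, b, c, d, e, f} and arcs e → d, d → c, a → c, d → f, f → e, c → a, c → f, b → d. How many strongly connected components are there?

{a, c, d, e, f} are all mutually reachable — one SCC of size 5.
{b} is an SCC by itself.
That gives 2 strongly connected components.

2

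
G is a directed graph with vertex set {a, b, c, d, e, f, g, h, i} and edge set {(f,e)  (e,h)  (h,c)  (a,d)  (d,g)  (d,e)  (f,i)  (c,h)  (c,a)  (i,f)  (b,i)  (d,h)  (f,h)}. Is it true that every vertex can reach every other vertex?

There is no directed path from i to b, so the graph is not strongly connected.

No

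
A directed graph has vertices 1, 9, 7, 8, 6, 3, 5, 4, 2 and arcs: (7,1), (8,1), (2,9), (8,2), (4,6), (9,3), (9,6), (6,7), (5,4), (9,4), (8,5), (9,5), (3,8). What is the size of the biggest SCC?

4

{2, 3, 8, 9} are all mutually reachable — one SCC of size 4.
{6} is an SCC by itself.
{5} is an SCC by itself.
{7} is an SCC by itself.
{4} is an SCC by itself.
(and 1 more singleton SCC)
The largest has 4 vertices.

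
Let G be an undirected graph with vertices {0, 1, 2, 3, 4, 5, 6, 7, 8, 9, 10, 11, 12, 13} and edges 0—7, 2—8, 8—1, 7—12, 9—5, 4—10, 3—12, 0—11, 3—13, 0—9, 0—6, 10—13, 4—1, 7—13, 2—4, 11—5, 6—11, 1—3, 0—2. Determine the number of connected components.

Starting from 0 we can reach 0, 1, 2, 3, 4, 5, 6, 7, 8, 9, 10, 11, 12, 13. That is one component of size 14.
Total: 1 component.

1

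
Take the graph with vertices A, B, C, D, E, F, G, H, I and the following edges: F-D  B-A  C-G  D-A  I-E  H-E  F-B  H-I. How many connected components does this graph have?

Starting from C we can reach C, G. That is one component of size 2.
Starting from E we can reach E, H, I. That is one component of size 3.
Starting from A we can reach A, B, D, F. That is one component of size 4.
Total: 3 components.

3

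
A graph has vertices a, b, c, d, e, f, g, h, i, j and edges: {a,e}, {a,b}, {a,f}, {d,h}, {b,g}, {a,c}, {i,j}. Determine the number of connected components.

Starting from d we can reach d, h. That is one component of size 2.
Starting from i we can reach i, j. That is one component of size 2.
Starting from a we can reach a, b, c, e, f, g. That is one component of size 6.
Total: 3 components.

3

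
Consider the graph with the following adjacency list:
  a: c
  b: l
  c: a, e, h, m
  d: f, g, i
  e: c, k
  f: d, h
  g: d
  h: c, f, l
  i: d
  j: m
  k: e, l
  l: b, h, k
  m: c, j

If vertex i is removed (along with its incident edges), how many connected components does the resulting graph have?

With i gone, the remaining components are: {a, b, c, d, e, f, g, h, j, k, l, m}.
That is 1 component.

1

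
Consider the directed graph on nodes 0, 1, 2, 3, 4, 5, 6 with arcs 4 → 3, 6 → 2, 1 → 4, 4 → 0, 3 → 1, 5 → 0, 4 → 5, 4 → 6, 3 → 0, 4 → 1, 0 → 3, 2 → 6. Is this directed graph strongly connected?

There is no directed path from 2 to 0, so the graph is not strongly connected.

No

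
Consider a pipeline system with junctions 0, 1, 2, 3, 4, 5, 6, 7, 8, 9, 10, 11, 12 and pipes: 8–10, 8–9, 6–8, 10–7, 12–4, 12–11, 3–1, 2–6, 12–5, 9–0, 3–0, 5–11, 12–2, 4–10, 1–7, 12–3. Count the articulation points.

Removing 12 increases the component count from 1 to 2, so 12 is a cut vertex.
By contrast removing 0 leaves 1 component; it is not a cut vertex. No other vertex is a cut vertex either.

1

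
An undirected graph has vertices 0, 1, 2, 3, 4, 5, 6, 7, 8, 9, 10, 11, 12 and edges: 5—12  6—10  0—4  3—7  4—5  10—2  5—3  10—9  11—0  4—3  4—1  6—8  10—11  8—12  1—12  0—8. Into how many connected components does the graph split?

Starting from 0 we can reach 0, 1, 2, 3, 4, 5, 6, 7, 8, 9, 10, 11, 12. That is one component of size 13.
Total: 1 component.

1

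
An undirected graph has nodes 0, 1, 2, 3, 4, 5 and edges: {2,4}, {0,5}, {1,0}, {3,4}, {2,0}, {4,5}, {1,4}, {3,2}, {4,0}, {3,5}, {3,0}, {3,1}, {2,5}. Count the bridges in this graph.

The edges on the cycle 3-2-0-1-3 are not bridges since each lies on that cycle.
Every edge lies on some cycle, so there are no bridges.

0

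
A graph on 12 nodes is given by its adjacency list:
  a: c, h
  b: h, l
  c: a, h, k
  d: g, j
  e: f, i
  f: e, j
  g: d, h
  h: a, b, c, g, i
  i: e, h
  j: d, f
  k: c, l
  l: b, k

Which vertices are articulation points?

h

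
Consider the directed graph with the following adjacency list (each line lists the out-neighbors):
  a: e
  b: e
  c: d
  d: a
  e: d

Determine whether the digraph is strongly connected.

No

There is no directed path from e to b, so the graph is not strongly connected.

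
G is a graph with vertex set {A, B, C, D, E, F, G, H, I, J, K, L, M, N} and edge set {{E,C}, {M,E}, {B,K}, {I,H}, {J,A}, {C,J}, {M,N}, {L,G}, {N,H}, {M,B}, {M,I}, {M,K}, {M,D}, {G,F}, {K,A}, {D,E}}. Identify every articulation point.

G, M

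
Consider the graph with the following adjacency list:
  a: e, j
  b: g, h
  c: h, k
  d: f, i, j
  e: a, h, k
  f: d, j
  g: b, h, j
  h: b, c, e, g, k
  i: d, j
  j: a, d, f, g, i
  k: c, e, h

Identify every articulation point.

Removing j increases the component count from 1 to 2, so j is a cut vertex.
By contrast removing d leaves 1 component; it is not a cut vertex. No other vertex is a cut vertex either.

j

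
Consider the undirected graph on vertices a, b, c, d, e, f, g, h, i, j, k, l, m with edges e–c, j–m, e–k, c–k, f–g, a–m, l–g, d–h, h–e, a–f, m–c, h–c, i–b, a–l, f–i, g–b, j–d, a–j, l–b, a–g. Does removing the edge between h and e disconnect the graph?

No

After removing h–e, the path h-c-e still connects them, so the edge is not a bridge.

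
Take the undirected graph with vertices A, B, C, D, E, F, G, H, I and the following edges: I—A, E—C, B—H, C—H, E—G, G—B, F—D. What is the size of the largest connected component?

5

Starting from A we can reach A, I. That is one component of size 2.
Starting from D we can reach D, F. That is one component of size 2.
Starting from B we can reach B, C, E, G, H. That is one component of size 5.
The largest has 5 vertices.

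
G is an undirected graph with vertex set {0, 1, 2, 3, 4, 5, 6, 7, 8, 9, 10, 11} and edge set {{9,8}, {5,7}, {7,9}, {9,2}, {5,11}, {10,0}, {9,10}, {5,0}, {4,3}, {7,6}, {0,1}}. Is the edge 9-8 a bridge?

Removing 9-8 leaves no path between 9 and 8: the component count goes from 2 to 3. So it is a bridge.

Yes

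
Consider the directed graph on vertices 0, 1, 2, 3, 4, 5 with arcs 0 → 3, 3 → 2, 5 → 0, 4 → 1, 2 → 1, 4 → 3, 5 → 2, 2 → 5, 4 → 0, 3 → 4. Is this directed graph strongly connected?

No

There is no directed path from 1 to 2, so the graph is not strongly connected.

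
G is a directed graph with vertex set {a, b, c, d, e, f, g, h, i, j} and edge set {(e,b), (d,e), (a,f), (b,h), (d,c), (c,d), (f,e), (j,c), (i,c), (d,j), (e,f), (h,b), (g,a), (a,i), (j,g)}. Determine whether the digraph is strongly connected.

No

There is no directed path from h to d, so the graph is not strongly connected.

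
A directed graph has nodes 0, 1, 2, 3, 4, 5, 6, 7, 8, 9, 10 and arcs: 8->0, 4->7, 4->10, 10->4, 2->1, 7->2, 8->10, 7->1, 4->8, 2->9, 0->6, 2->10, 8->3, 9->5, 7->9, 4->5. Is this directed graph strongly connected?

No

There is no directed path from 5 to 2, so the graph is not strongly connected.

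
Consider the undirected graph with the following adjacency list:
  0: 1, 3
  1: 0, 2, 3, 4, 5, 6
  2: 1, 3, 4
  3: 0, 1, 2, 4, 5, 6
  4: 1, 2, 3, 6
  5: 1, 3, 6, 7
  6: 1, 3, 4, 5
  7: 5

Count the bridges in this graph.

1

The edges on the cycle 4-2-3-4 are not bridges since each lies on that cycle.
But removing 5-7 disconnects 5 from 7 — this is a bridge.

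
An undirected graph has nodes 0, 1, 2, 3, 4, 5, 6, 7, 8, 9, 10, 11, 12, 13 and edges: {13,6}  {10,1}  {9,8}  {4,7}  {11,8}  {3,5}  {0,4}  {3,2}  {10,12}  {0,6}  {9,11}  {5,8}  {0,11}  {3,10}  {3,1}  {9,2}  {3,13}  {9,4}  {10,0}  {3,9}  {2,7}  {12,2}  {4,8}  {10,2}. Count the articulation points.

Removing 7, for instance, still leaves 1 component. No single vertex removal increases the component count — the graph has no articulation points.

0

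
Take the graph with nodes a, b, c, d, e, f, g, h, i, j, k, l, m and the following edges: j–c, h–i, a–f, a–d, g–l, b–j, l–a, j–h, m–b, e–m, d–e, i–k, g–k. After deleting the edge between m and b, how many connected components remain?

m and b are still connected via m-e-d-a-l-g-k-i-h-j-b, so the component count stays at 1.

1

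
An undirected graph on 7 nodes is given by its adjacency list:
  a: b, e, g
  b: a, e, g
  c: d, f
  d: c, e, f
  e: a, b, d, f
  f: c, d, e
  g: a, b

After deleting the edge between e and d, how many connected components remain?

1

e and d are still connected via e-f-d, so the component count stays at 1.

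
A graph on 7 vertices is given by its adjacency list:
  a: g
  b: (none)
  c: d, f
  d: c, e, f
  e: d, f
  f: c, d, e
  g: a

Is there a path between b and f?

The component containing b is {b}, and f is not in it.

No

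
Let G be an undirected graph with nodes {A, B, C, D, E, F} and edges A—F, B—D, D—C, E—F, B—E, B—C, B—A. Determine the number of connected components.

1

Starting from A we can reach A, B, C, D, E, F. That is one component of size 6.
Total: 1 component.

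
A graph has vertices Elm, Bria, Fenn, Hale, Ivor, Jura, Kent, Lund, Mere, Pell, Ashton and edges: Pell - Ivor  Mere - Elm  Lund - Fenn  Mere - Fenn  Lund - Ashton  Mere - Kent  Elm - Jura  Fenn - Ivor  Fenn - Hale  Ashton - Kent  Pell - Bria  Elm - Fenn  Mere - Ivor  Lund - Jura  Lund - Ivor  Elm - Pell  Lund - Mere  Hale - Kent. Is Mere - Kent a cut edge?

After removing Mere - Kent, the path Mere-Lund-Ashton-Kent still connects them, so the edge is not a bridge.

No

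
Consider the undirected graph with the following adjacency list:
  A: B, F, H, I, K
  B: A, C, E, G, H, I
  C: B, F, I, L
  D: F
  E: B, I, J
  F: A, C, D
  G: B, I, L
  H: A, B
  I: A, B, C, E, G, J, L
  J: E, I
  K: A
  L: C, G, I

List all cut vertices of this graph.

A, F

Removing A increases the component count from 1 to 2, so A is a cut vertex.
Removing F increases the component count from 1 to 2, so F is a cut vertex.
By contrast removing H leaves 1 component; it is not a cut vertex. No other vertex is a cut vertex either.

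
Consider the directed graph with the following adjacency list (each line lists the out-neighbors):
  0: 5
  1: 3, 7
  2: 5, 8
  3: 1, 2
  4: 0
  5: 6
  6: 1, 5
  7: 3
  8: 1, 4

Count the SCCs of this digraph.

{0, 1, 2, 3, 4, 5, 6, 7, 8} are all mutually reachable — one SCC of size 9.
That gives 1 strongly connected component.

1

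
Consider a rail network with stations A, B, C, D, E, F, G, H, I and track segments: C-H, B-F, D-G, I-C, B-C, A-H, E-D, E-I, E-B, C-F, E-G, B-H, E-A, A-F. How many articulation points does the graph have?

1

Removing E increases the component count from 1 to 2, so E is a cut vertex.
By contrast removing G leaves 1 component; it is not a cut vertex. No other vertex is a cut vertex either.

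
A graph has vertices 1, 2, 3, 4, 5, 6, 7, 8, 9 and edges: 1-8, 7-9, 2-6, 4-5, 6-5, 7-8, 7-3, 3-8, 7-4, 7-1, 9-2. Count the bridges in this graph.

The edges on the cycle 7-3-8-7 are not bridges since each lies on that cycle.
Every edge lies on some cycle, so there are no bridges.

0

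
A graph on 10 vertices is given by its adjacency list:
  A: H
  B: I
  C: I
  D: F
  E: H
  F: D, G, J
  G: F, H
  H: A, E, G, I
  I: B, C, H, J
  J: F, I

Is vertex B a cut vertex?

No

Deleting B leaves 1 component (was 1), so B is not a cut vertex.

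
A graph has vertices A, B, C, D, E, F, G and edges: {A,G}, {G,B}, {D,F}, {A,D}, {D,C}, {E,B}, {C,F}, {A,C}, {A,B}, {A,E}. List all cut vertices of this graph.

A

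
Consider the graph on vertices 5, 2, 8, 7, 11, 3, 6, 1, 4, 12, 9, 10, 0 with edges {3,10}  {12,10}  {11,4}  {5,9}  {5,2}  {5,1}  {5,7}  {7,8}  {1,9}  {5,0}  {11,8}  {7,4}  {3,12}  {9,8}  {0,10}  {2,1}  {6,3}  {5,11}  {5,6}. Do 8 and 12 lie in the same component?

Yes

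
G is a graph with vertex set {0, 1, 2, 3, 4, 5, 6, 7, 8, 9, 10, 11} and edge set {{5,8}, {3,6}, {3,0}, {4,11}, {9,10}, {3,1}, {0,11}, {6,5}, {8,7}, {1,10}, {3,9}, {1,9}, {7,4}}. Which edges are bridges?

The edges on the cycle 3-1-10-9-3 are not bridges since each lies on that cycle.
Every edge lies on some cycle, so there are no bridges.

none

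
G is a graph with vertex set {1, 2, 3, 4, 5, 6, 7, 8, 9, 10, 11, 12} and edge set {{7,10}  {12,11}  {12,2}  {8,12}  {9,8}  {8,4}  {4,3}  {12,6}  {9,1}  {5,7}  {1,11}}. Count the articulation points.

Removing 4 increases the component count from 2 to 3, so 4 is a cut vertex.
Removing 7 increases the component count from 2 to 3, so 7 is a cut vertex.
Removing 8 increases the component count from 2 to 3, so 8 is a cut vertex.
Likewise 12 is a cut vertex.
By contrast removing 1 leaves 2 components; it is not a cut vertex. No other vertex is a cut vertex either.

4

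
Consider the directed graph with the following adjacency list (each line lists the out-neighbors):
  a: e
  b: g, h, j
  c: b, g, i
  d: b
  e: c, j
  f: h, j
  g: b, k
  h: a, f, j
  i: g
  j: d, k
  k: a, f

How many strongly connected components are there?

{a, b, c, d, e, f, g, h, i, j, k} are all mutually reachable — one SCC of size 11.
That gives 1 strongly connected component.

1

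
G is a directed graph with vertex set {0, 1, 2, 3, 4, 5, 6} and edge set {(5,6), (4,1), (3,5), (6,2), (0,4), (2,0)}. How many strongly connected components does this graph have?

{2} is an SCC by itself.
{6} is an SCC by itself.
{0} is an SCC by itself.
{4} is an SCC by itself.
{3} is an SCC by itself.
(and 2 more singleton SCCs)
That gives 7 strongly connected components.

7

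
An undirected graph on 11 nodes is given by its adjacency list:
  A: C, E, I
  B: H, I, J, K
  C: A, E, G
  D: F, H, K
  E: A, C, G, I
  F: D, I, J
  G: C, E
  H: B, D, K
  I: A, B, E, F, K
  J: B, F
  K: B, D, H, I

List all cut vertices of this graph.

I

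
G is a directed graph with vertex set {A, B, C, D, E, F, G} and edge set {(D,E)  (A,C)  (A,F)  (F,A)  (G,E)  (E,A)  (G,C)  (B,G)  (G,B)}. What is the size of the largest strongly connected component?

2

{A, F} are all mutually reachable — one SCC of size 2.
{B, G} are all mutually reachable — one SCC of size 2.
{E} is an SCC by itself.
{D} is an SCC by itself.
{C} is an SCC by itself.
The largest has 2 vertices.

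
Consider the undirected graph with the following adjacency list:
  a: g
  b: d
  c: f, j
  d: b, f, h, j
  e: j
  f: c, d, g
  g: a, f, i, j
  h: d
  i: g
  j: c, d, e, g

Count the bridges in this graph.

5

The edges on the cycle j-g-f-c-j are not bridges since each lies on that cycle.
But removing d-h disconnects d from h; removing j-e disconnects j from e; removing b-d disconnects b from d; removing a-g disconnects a from g — these are bridges.
In total 5 edges are bridges.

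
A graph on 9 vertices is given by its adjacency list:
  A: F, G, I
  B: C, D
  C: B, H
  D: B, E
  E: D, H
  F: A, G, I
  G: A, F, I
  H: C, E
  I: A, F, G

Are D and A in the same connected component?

No

The component containing D is {B, C, D, E, H}, and A is not in it.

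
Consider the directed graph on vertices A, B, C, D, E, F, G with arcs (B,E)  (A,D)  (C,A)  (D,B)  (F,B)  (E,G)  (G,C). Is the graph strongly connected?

No

There is no directed path from B to F, so the graph is not strongly connected.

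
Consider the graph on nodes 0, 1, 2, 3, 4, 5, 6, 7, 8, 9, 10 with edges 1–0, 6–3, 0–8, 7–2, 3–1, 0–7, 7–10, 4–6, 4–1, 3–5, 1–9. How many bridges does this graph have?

7

The edges on the cycle 4-6-3-1-4 are not bridges since each lies on that cycle.
But removing 1–0 disconnects 1 from 0; removing 0–7 disconnects 0 from 7; removing 9–1 disconnects 9 from 1; removing 7–2 disconnects 7 from 2 — these are bridges.
In total 7 edges are bridges.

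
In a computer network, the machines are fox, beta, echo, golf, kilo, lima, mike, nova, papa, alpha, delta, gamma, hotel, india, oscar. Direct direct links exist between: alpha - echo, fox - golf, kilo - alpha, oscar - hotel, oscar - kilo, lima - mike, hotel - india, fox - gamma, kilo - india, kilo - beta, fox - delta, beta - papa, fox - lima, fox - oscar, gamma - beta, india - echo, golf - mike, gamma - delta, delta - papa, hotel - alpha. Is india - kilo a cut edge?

After removing india - kilo, the path india-hotel-oscar-kilo still connects them, so the edge is not a bridge.

No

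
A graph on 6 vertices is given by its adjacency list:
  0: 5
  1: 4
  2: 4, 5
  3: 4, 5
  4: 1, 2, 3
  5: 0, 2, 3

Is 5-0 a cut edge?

Yes

Removing 5-0 leaves no path between 5 and 0: the component count goes from 1 to 2. So it is a bridge.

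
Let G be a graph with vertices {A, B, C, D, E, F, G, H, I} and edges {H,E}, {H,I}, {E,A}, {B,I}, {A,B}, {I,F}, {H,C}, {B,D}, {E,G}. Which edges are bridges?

The edges on the cycle H-E-A-B-I-H are not bridges since each lies on that cycle.
But removing H - C disconnects H from C; removing D - B disconnects D from B; removing I - F disconnects I from F; removing E - G disconnects E from G — these are bridges.

B-D, C-H, E-G, F-I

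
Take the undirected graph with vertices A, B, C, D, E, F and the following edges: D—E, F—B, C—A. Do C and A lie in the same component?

From C we can reach A, C, which includes A.

Yes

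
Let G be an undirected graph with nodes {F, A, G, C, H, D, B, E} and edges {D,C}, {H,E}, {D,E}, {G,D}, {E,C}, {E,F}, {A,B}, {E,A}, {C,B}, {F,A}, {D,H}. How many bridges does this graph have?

1

The edges on the cycle D-H-E-D are not bridges since each lies on that cycle.
But removing G–D disconnects G from D — this is a bridge.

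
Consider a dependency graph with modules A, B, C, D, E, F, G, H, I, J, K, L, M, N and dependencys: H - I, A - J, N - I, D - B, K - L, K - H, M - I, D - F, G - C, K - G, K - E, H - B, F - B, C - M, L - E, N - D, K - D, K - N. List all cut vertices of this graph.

Removing K increases the component count from 2 to 3, so K is a cut vertex.
By contrast removing E leaves 2 components; it is not a cut vertex. No other vertex is a cut vertex either.

K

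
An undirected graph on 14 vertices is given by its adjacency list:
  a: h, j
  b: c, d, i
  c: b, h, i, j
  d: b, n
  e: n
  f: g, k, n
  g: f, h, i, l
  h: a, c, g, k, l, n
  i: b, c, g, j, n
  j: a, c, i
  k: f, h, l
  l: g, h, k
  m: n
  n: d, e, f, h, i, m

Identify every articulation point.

n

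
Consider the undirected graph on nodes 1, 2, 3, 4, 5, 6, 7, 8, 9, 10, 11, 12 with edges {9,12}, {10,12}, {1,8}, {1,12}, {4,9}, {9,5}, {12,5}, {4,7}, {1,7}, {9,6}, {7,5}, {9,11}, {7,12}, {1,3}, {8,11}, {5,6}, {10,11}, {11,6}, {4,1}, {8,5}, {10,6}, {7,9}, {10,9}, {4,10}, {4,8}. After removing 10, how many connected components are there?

2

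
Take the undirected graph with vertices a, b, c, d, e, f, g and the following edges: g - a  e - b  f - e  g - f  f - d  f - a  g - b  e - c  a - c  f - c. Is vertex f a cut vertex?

Yes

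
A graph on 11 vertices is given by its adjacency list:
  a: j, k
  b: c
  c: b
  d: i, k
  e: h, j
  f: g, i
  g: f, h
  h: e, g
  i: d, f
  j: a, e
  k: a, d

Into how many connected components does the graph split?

2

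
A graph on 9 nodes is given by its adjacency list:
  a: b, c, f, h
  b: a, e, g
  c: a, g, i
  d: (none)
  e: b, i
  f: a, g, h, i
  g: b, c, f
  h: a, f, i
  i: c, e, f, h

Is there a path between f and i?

Yes

From f we can reach a, b, c, e, f, g, h, i, which includes i.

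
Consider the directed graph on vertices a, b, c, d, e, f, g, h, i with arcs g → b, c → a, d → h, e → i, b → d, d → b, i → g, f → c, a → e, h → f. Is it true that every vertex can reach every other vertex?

From c we can reach every vertex (a, b, c, d, e, f, g, h, i), and every vertex can reach c (a, b, c, d, e, f, g, h, i). So the whole graph is one strongly connected component.

Yes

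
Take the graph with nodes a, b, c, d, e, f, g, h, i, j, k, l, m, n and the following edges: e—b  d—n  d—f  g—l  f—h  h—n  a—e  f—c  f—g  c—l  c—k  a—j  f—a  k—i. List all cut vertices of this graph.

a, c, e, f, k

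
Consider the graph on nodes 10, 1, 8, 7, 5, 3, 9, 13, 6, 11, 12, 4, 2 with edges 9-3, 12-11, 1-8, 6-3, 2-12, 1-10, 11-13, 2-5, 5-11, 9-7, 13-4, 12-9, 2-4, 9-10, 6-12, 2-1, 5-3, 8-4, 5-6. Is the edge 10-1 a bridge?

No

After removing 10-1, the path 10-9-12-2-1 still connects them, so the edge is not a bridge.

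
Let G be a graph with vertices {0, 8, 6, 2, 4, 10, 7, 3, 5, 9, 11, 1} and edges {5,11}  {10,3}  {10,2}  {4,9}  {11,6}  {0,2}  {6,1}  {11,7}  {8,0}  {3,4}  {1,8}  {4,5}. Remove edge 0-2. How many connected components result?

0 and 2 are still connected via 0-8-1-6-11-5-4-3-10-2, so the component count stays at 1.

1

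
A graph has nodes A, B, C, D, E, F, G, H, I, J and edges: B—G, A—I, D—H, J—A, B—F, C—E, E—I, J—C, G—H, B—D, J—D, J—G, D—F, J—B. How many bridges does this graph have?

The edges on the cycle J-C-E-I-A-J are not bridges since each lies on that cycle.
Every edge lies on some cycle, so there are no bridges.

0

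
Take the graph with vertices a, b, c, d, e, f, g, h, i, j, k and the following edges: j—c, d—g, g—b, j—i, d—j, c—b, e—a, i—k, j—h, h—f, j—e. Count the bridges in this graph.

6

The edges on the cycle d-j-c-b-g-d are not bridges since each lies on that cycle.
But removing i—j disconnects i from j; removing j—e disconnects j from e; removing f—h disconnects f from h; removing a—e disconnects a from e — these are bridges.
In total 6 edges are bridges.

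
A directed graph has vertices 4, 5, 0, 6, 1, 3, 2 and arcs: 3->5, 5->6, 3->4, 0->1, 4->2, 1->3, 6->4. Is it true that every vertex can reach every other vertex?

No

There is no directed path from 6 to 1, so the graph is not strongly connected.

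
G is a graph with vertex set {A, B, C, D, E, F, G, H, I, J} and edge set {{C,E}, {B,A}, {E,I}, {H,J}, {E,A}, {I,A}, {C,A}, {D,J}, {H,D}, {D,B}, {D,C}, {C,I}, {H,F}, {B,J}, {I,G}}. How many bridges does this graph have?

The edges on the cycle H-D-B-J-H are not bridges since each lies on that cycle.
But removing I - G disconnects I from G; removing F - H disconnects F from H — these are bridges.
That makes 2 bridges.

2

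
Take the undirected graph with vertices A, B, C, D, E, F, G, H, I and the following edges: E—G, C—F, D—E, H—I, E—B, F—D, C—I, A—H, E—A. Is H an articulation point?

No

Deleting H leaves 1 component (was 1) (its neighbors A, I remain connected to each other), so H is not a cut vertex.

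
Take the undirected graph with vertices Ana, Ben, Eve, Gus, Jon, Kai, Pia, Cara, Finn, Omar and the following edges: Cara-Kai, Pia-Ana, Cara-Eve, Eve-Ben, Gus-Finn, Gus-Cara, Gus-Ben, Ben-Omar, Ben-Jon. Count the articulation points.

Removing Ben increases the component count from 2 to 4, so Ben is a cut vertex.
Removing Gus increases the component count from 2 to 3, so Gus is a cut vertex.
Removing Cara increases the component count from 2 to 3, so Cara is a cut vertex.
By contrast removing Eve leaves 2 components; it is not a cut vertex. No other vertex is a cut vertex either.

3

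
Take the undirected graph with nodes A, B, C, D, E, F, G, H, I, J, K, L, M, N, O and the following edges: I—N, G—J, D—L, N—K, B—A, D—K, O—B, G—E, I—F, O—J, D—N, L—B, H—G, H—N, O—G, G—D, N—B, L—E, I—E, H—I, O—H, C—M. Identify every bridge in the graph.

A-B, C-M, F-I

The edges on the cycle O-H-I-N-D-G-O are not bridges since each lies on that cycle.
But removing A—B disconnects A from B; removing C—M disconnects C from M; removing F—I disconnects F from I — these are bridges.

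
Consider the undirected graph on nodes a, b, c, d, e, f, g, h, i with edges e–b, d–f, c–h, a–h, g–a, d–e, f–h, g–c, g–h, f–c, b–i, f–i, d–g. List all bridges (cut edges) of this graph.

The edges on the cycle d-f-c-g-d are not bridges since each lies on that cycle.
Every edge lies on some cycle, so there are no bridges.

none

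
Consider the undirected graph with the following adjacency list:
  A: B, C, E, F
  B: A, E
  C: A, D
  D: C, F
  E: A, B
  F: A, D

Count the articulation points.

1

Removing A increases the component count from 1 to 2, so A is a cut vertex.
By contrast removing B leaves 1 component; it is not a cut vertex. No other vertex is a cut vertex either.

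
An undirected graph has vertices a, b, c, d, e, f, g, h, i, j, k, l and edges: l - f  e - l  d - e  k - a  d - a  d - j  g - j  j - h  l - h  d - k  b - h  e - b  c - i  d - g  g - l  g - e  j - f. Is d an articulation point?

Yes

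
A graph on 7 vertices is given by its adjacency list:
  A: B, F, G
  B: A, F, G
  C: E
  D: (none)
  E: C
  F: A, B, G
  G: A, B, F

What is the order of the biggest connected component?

4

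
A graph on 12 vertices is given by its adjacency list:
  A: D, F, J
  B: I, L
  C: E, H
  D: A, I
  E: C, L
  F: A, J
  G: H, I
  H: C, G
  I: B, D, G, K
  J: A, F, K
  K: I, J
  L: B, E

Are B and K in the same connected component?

Yes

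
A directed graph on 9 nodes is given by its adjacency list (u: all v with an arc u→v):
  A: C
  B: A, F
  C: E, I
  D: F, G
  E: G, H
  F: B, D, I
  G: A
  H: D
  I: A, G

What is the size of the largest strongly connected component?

9

{A, B, C, D, E, F, G, H, I} are all mutually reachable — one SCC of size 9.
The largest has 9 vertices.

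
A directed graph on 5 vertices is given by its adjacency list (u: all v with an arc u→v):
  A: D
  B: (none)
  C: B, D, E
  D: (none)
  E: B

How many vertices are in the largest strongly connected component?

{C} is an SCC by itself.
{B} is an SCC by itself.
{D} is an SCC by itself.
{E} is an SCC by itself.
{A} is an SCC by itself.
The largest has 1 vertex.

1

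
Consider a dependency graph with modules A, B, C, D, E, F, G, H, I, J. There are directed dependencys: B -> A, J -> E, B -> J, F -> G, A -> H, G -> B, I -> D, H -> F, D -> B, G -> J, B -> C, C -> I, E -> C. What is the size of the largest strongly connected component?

{A, B, C, D, E, F, G, H, I, J} are all mutually reachable — one SCC of size 10.
The largest has 10 vertices.

10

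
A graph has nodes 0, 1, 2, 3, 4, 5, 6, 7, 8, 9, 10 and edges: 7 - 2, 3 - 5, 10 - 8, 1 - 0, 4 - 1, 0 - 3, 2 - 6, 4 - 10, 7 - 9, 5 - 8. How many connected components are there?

2

Starting from 2 we can reach 2, 6, 7, 9. That is one component of size 4.
Starting from 0 we can reach 0, 1, 3, 4, 5, 8, 10. That is one component of size 7.
Total: 2 components.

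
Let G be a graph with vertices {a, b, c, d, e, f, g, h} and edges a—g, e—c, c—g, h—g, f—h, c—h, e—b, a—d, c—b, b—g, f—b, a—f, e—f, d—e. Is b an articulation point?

No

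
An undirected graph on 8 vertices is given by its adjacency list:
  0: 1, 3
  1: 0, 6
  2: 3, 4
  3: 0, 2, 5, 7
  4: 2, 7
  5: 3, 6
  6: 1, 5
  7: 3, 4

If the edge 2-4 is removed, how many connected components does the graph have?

1

2 and 4 are still connected via 2-3-7-4, so the component count stays at 1.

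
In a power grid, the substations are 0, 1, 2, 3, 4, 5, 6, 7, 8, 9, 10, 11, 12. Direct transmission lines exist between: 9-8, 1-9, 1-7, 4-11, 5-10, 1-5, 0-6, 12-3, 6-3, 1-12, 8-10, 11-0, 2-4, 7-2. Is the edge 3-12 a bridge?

After removing 3-12, the path 3-6-0-11-4-2-7-1-12 still connects them, so the edge is not a bridge.

No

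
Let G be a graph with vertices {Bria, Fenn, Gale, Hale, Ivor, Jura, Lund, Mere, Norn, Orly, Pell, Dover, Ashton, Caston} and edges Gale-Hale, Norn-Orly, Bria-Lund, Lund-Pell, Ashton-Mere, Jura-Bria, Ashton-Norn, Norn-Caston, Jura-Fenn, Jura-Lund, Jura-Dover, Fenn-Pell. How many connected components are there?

4

Ivor is isolated — a component by itself.
Starting from Gale we can reach Gale, Hale. That is one component of size 2.
Starting from Mere we can reach Mere, Norn, Orly, Ashton, Caston. That is one component of size 5.
Starting from Bria we can reach Bria, Fenn, Jura, Lund, Pell, Dover. That is one component of size 6.
Total: 4 components.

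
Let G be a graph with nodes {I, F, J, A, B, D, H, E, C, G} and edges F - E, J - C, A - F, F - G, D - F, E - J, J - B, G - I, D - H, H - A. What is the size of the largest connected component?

Starting from A we can reach A, B, C, D, E, F, G, H, I, J. That is one component of size 10.
The largest has 10 vertices.

10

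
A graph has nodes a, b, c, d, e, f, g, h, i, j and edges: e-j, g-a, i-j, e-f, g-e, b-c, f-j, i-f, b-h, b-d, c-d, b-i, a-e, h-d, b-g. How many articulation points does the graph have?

Removing b increases the component count from 1 to 2, so b is a cut vertex.
By contrast removing j leaves 1 component; it is not a cut vertex. No other vertex is a cut vertex either.

1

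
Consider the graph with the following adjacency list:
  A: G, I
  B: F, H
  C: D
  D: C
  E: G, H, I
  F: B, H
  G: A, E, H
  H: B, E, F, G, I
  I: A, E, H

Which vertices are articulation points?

Removing H increases the component count from 2 to 3, so H is a cut vertex.
By contrast removing B leaves 2 components; it is not a cut vertex. No other vertex is a cut vertex either.

H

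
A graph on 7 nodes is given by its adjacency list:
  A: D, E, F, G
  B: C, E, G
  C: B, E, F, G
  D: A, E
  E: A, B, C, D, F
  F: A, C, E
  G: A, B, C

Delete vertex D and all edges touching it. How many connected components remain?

1

With D gone, the remaining components are: {A, B, C, E, F, G}.
That is 1 component.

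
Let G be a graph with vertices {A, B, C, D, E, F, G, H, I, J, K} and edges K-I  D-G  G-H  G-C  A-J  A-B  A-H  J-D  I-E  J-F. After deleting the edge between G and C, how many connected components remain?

3

Before removal there are 2 components.
G-C is a bridge — removing it separates G's side from C's side.
After removal: 3 components.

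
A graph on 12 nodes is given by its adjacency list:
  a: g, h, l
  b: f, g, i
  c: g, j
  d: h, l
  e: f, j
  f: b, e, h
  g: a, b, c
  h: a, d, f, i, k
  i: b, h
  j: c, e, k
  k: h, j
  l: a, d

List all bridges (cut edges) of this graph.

The edges on the cycle h-f-b-g-c-j-k-h are not bridges since each lies on that cycle.
Every edge lies on some cycle, so there are no bridges.

none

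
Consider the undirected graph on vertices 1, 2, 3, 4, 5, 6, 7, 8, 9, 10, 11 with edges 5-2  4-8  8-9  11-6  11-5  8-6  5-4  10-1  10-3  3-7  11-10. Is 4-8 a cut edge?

After removing 4-8, the path 4-5-11-6-8 still connects them, so the edge is not a bridge.

No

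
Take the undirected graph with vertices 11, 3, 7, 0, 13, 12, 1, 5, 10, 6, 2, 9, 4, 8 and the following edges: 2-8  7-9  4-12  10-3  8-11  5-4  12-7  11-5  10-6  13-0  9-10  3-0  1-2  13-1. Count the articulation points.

Removing 10 increases the component count from 1 to 2, so 10 is a cut vertex.
By contrast removing 2 leaves 1 component; it is not a cut vertex. No other vertex is a cut vertex either.

1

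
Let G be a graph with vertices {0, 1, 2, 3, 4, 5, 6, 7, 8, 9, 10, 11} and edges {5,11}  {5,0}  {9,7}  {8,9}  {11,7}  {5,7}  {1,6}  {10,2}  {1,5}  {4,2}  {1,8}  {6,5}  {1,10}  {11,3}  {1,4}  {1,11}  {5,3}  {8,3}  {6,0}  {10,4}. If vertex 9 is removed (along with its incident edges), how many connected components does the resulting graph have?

1

With 9 gone, the remaining components are: {0, 1, 2, 3, 4, 5, 6, 7, 8, 10, 11}.
That is 1 component.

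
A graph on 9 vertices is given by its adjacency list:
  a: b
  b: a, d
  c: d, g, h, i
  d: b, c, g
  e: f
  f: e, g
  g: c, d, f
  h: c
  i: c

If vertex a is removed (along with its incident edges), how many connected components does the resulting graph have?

1

With a gone, the remaining components are: {b, c, d, e, f, g, h, i}.
That is 1 component.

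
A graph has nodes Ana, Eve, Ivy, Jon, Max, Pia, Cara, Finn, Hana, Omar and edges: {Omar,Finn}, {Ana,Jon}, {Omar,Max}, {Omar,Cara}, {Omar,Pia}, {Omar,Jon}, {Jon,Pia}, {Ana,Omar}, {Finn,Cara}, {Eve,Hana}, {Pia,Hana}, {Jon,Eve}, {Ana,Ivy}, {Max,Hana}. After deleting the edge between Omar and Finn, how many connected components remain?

1

Omar and Finn are still connected via Omar-Cara-Finn, so the component count stays at 1.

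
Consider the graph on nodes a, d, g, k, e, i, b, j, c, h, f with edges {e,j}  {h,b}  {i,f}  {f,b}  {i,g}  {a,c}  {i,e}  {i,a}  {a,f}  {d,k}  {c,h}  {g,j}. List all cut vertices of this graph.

i

Removing i increases the component count from 2 to 3, so i is a cut vertex.
By contrast removing g leaves 2 components; it is not a cut vertex. No other vertex is a cut vertex either.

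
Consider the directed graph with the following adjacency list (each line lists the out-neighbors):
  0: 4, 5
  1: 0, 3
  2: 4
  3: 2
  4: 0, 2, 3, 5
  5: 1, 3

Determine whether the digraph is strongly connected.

Yes

From 2 we can reach every vertex (0, 1, 2, 3, 4, 5), and every vertex can reach 2 (0, 1, 2, 3, 4, 5). So the whole graph is one strongly connected component.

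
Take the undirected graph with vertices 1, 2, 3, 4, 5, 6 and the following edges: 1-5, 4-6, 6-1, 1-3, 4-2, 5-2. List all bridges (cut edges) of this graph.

The edges on the cycle 4-6-1-5-2-4 are not bridges since each lies on that cycle.
But removing 1-3 disconnects 1 from 3 — this is a bridge.

1-3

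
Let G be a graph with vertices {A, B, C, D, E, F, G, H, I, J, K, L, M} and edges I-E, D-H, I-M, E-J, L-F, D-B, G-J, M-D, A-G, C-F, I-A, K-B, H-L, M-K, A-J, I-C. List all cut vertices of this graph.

I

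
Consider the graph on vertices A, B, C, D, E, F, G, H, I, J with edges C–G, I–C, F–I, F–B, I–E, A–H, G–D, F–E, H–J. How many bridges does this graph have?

The edges on the cycle F-I-E-F are not bridges since each lies on that cycle.
But removing I–C disconnects I from C; removing F–B disconnects F from B; removing C–G disconnects C from G; removing H–J disconnects H from J — these are bridges.
In total 6 edges are bridges.

6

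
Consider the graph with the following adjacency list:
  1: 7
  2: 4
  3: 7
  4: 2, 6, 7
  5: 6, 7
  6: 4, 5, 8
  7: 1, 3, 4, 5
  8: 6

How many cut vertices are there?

Removing 4 increases the component count from 1 to 2, so 4 is a cut vertex.
Removing 6 increases the component count from 1 to 2, so 6 is a cut vertex.
Removing 7 increases the component count from 1 to 3, so 7 is a cut vertex.
By contrast removing 2 leaves 1 component; it is not a cut vertex. No other vertex is a cut vertex either.

3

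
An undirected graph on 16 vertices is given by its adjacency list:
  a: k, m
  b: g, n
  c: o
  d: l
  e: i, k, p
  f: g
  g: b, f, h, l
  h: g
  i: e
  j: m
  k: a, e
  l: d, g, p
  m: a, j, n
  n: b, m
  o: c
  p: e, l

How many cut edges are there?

The edges on the cycle k-a-m-n-b-g-l-p-e-k are not bridges since each lies on that cycle.
But removing e-i disconnects e from i; removing m-j disconnects m from j; removing d-l disconnects d from l; removing h-g disconnects h from g — these are bridges.
In total 6 edges are bridges.

6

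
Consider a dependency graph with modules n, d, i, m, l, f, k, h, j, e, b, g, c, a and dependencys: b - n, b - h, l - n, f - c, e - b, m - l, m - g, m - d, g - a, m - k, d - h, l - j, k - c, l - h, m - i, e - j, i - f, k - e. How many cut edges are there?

2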